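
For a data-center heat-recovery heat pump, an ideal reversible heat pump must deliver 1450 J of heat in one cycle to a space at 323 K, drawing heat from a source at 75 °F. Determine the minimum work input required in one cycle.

T_C = 75 °F → (75 − 32) × 5/9 = 23.89 °C = 297.04 K.
The Carnot heat-pump COP is COP_HP = T_H/(T_H − T_C) = 323.00/25.96 = 12.4417.
W = Q_H/COP_HP = 1450/12.4417 = 117 J.

W_in ≈ 117 J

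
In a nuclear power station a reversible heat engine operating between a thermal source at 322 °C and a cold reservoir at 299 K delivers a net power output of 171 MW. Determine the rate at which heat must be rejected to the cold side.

T_H = 322 °C → 322 + 273.15 = 595.15 K.
Since the cycle is reversible, η = 1 − T_C/T_H = 1 − 299.00/595.15 = 0.4976.
Since Q_C/Q_H = T_C/T_H and Q_H = W/η, Q_C = W·T_C/(T_H − T_C) = 171 × 299.00/296.15 = 173 MW.

Q̇_C ≈ 173 MW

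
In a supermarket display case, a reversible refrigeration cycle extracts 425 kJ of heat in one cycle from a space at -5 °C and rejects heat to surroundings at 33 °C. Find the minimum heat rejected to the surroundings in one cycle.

Q_H ≈ 485 kJ

T_H = 33 °C → 33 + 273.15 = 306.15 K.
T_C = -5 °C → -5 + 273.15 = 268.15 K.
For a reversible cycle Q_H/Q_C = T_H/T_C, so Q_H = Q_C·T_H/T_C = 425 × 306.15/268.15 = 485 kJ.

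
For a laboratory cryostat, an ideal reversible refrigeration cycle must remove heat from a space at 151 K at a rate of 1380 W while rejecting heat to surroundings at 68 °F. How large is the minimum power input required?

T_H = 68 °F → (68 − 32) × 5/9 = 20.00 °C = 293.15 K.
Carnot COP: COP_R = T_C/(T_H − T_C) = 151.00/142.15 = 1.0623.
W = Q_C/COP_R = 1380/1.0623 = 1300 W.

Ẇ_in ≈ 1300 W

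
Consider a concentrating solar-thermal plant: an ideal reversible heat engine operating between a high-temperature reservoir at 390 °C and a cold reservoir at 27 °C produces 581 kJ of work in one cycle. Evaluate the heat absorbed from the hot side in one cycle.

T_H = 390 °C → 390 + 273.15 = 663.15 K.
T_C = 27 °C → 27 + 273.15 = 300.15 K.
Since the cycle is reversible, η = 1 − T_C/T_H = 1 − 300.15/663.15 = 0.5474.
Q_H = W/η = 581/0.5474 = 1061 kJ.

Q_H ≈ 1061 kJ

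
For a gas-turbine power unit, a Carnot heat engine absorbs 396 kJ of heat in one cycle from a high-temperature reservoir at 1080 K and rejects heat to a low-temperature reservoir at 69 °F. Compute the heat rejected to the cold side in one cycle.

T_C = 69 °F → (69 − 32) × 5/9 = 20.56 °C = 293.71 K.
The Carnot efficiency is η = 1 − T_C/T_H = 1 − 293.71/1080.00 = 0.7281.
For a reversible cycle Q_C/Q_H = T_C/T_H, so Q_C = 396 × 293.71/1080.00 = 108 kJ.

Q_C ≈ 108 kJ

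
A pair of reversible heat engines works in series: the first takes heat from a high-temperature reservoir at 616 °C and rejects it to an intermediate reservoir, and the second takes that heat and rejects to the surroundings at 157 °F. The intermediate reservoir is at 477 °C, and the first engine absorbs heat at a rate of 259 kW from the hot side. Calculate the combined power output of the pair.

Ẇ_total ≈ 159.2 kW

T_H = 616 °C → 616 + 273.15 = 889.15 K.
T_C = 157 °F → (157 − 32) × 5/9 = 69.44 °C = 342.59 K.
Two reversible stages in series are equivalent to a single Carnot engine between T_H and T_C, so η_total = 1 − T_C/T_H = 1 − 342.59/889.15 = 0.6147.
W_total = η_total · Q_H = 0.6147 × 259 = 159.2 kW.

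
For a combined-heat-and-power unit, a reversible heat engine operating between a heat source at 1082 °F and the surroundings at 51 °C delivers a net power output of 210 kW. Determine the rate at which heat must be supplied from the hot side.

T_H = 1082 °F → (1082 − 32) × 5/9 = 583.33 °C = 856.48 K.
T_C = 51 °C → 51 + 273.15 = 324.15 K.
Since the cycle is reversible, η = 1 − T_C/T_H = 1 − 324.15/856.48 = 0.6215.
Q_H = W/η = 210/0.6215 = 337.9 kW.

Q̇_H ≈ 337.9 kW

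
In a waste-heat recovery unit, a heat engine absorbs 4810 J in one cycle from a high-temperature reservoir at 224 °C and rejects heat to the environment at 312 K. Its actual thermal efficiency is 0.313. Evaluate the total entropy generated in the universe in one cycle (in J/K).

T_H = 224 °C → 224 + 273.15 = 497.15 K.
W = η·Q_H = 0.313 × 4810 = 1506 J, so Q_C = Q_H − W = 3304 J.
The hot reservoir loses entropy Q_H/T_H = 4810/497.15 = 9.675 J/K; the cold reservoir gains Q_C/T_C = 3304/312.00 = 10.59 J/K.
ΔS_univ = −Q_H/T_H + Q_C/T_C = 0.916 J/K (> 0, since η = 0.313 < η_Carnot = 0.372).

ΔS_univ ≈ 0.916 J/K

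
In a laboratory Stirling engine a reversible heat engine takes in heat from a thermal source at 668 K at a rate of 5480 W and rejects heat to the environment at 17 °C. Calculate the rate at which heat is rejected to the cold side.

T_C = 17 °C → 17 + 273.15 = 290.15 K.
For a reversible engine, η = 1 − T_C/T_H = 1 − 290.15/668.00 = 0.5656.
For a reversible cycle Q_C/Q_H = T_C/T_H, so Q_C = 5480 × 290.15/668.00 = 2380 W.

Q̇_C ≈ 2380 W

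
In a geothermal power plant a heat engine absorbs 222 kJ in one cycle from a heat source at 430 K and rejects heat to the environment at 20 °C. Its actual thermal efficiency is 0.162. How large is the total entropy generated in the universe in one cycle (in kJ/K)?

T_C = 20 °C → 20 + 273.15 = 293.15 K.
W = η·Q_H = 0.162 × 222 = 35.96 kJ, so Q_C = Q_H − W = 186.0 kJ.
Reservoir entropy changes: ΔS_H = −Q_H/T_H = −222/430.00 = -0.5163 kJ/K and ΔS_C = +Q_C/T_C = 186.0/293.15 = 0.6346 kJ/K.
ΔS_univ = −Q_H/T_H + Q_C/T_C = 0.1183 kJ/K (> 0, since η = 0.162 < η_Carnot = 0.318).

ΔS_univ ≈ 0.1183 kJ/K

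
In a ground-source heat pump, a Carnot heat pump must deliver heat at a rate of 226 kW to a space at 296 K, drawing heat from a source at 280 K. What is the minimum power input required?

Reversible heating COP: COP_HP = T_H/(T_H − T_C) = 296.00/16.00 = 18.5000.
W = Q_H/COP_HP = 226/18.5000 = 12.2 kW.

Ẇ_in ≈ 12.2 kW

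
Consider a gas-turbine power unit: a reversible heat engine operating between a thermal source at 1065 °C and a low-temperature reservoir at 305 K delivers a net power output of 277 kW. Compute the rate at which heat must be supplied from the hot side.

Q̇_H ≈ 358.8 kW

T_H = 1065 °C → 1065 + 273.15 = 1338.15 K.
The Carnot efficiency is η = 1 − T_C/T_H = 1 − 305.00/1338.15 = 0.7721.
Q_H = W/η = 277/0.7721 = 358.8 kW.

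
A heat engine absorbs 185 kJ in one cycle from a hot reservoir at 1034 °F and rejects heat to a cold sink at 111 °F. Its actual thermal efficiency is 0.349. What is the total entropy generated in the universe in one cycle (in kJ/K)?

ΔS_univ ≈ 0.157 kJ/K

T_H = 1034 °F → (1034 − 32) × 5/9 = 556.67 °C = 829.82 K.
T_C = 111 °F → (111 − 32) × 5/9 = 43.89 °C = 317.04 K.
W = η·Q_H = 0.349 × 185 = 64.56 kJ, so Q_C = Q_H − W = 120.4 kJ.
Reservoir entropy changes: ΔS_H = −Q_H/T_H = −185/829.82 = -0.2229 kJ/K and ΔS_C = +Q_C/T_C = 120.4/317.04 = 0.3799 kJ/K.
ΔS_univ = −Q_H/T_H + Q_C/T_C = 0.157 kJ/K (> 0, since η = 0.349 < η_Carnot = 0.618).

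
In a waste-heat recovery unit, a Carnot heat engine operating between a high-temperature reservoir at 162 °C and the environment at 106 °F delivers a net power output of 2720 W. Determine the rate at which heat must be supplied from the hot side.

T_H = 162 °C → 162 + 273.15 = 435.15 K.
T_C = 106 °F → (106 − 32) × 5/9 = 41.11 °C = 314.26 K.
Carnot efficiency: η = 1 − T_C/T_H = 1 − 314.26/435.15 = 0.2778.
Q_H = W/η = 2720/0.2778 = 9790 W.

Q̇_H ≈ 9790 W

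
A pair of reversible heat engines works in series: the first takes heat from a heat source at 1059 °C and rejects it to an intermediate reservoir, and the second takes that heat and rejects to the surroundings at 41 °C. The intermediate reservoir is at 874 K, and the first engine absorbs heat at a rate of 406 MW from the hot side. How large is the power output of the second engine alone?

T_H = 1059 °C → 1059 + 273.15 = 1332.15 K.
T_C = 41 °C → 41 + 273.15 = 314.15 K.
Heat entering the second stage: Q_m = Q_H·(T_m/T_H) = 406 × 874.00/1332.15 = 266 MW.
Second-stage efficiency η₂ = 1 − T_C/T_m = 1 − 314.15/874.00 = 0.6406, so W₂ = η₂·Q_m = 171 MW.

Ẇ₂ ≈ 171 MW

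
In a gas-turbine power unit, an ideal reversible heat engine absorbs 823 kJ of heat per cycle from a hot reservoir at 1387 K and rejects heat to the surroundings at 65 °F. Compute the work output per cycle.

T_C = 65 °F → (65 − 32) × 5/9 = 18.33 °C = 291.48 K.
For a reversible engine, η = 1 − T_C/T_H = 1 − 291.48/1387.00 = 0.7898.
W = η·Q_H = 0.7898 × 823 = 650 kJ.

W ≈ 650 kJ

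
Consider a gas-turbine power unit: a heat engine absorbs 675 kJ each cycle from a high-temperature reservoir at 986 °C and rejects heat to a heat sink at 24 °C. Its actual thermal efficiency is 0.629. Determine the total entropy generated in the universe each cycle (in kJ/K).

T_H = 986 °C → 986 + 273.15 = 1259.15 K.
T_C = 24 °C → 24 + 273.15 = 297.15 K.
W = η·Q_H = 0.629 × 675 = 424.6 kJ, so Q_C = Q_H − W = 250.4 kJ.
The hot reservoir loses entropy Q_H/T_H = 675/1259.15 = 0.5361 kJ/K; the cold reservoir gains Q_C/T_C = 250.4/297.15 = 0.8428 kJ/K.
ΔS_univ = −Q_H/T_H + Q_C/T_C = 0.307 kJ/K (> 0, since η = 0.629 < η_Carnot = 0.764).

ΔS_univ ≈ 0.307 kJ/K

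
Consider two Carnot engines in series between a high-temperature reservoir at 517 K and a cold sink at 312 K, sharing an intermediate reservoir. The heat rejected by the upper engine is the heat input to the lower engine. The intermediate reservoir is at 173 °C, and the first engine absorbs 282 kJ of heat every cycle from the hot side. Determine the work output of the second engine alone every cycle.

T_m = 173 °C → 173 + 273.15 = 446.15 K.
Heat entering the second stage: Q_m = Q_H·(T_m/T_H) = 282 × 446.15/517.00 = 243 kJ.
Second-stage efficiency η₂ = 1 − T_C/T_m = 1 − 312.00/446.15 = 0.3007, so W₂ = η₂·Q_m = 73.2 kJ.

W₂ ≈ 73.2 kJ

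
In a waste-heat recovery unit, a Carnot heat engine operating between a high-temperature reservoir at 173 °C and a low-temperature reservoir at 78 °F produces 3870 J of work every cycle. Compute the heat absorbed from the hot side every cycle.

Q_H ≈ 11710 J

T_H = 173 °C → 173 + 273.15 = 446.15 K.
T_C = 78 °F → (78 − 32) × 5/9 = 25.56 °C = 298.71 K.
Since the cycle is reversible, η = 1 − T_C/T_H = 1 − 298.71/446.15 = 0.3305.
Q_H = W/η = 3870/0.3305 = 11710 J.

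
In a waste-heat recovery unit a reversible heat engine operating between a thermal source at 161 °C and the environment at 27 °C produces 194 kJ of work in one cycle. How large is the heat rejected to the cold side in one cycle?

T_H = 161 °C → 161 + 273.15 = 434.15 K.
T_C = 27 °C → 27 + 273.15 = 300.15 K.
For a reversible engine, η = 1 − T_C/T_H = 1 − 300.15/434.15 = 0.3086.
Since Q_C/Q_H = T_C/T_H and Q_H = W/η, Q_C = W·T_C/(T_H − T_C) = 194 × 300.15/134.00 = 435 kJ.

Q_C ≈ 435 kJ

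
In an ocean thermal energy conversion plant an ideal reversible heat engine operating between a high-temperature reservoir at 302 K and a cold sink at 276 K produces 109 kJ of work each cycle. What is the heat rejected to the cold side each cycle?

For a reversible engine, η = 1 − T_C/T_H = 1 − 276.00/302.00 = 0.0861.
Since Q_C/Q_H = T_C/T_H and Q_H = W/η, Q_C = W·T_C/(T_H − T_C) = 109 × 276.00/26.00 = 1160 kJ.

Q_C ≈ 1160 kJ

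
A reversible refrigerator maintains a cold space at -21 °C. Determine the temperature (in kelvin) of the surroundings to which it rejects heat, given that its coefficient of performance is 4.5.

T_H ≈ 308.2 K

T_C = -21 °C → -21 + 273.15 = 252.15 K.
COP_R = T_C/(T_H − T_C) ⇒ T_H = T_C·(1 + 1/COP_R) = 252.15 × (1 + 1/4.5) = 308.2 K.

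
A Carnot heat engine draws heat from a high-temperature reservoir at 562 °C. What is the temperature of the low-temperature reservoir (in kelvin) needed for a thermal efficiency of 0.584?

T_C ≈ 347.4 K

T_H = 562 °C → 562 + 273.15 = 835.15 K.
From η = 1 − T_C/T_H, T_C = T_H·(1 − η) = 835.15 × (1 − 0.584) = 347.4 K.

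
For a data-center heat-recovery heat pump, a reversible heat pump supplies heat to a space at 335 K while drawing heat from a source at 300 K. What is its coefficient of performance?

COP_HP ≈ 9.57

Reversible heating COP: COP_HP = T_H/(T_H − T_C) = 335.00/(335.00 − 300.00) = 9.57.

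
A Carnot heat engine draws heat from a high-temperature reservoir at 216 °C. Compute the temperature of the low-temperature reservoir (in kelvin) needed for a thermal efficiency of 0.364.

T_H = 216 °C → 216 + 273.15 = 489.15 K.
From η = 1 − T_C/T_H, T_C = T_H·(1 − η) = 489.15 × (1 − 0.364) = 311.1 K.

T_C ≈ 311.1 K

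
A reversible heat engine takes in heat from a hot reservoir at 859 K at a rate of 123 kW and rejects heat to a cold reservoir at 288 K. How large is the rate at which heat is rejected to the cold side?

Q̇_C ≈ 41.2 kW

Since the cycle is reversible, η = 1 − T_C/T_H = 1 − 288.00/859.00 = 0.6647.
For a reversible cycle Q_C/Q_H = T_C/T_H, so Q_C = 123 × 288.00/859.00 = 41.2 kW.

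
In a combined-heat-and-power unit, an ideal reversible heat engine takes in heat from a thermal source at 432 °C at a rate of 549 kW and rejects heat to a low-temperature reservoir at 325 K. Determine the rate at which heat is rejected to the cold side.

T_H = 432 °C → 432 + 273.15 = 705.15 K.
For a reversible engine, η = 1 − T_C/T_H = 1 − 325.00/705.15 = 0.5391.
For a reversible cycle Q_C/Q_H = T_C/T_H, so Q_C = 549 × 325.00/705.15 = 253 kW.

Q̇_C ≈ 253 kW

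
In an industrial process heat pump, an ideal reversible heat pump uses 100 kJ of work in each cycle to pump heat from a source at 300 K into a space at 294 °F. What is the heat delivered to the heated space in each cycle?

Q_H ≈ 352.7 kJ

T_H = 294 °F → (294 − 32) × 5/9 = 145.56 °C = 418.71 K.
Reversible heating COP: COP_HP = T_H/(T_H − T_C) = 418.71/118.71 = 3.5273.
Q_H = COP_HP · W = 3.5273 × 100 = 352.7 kJ.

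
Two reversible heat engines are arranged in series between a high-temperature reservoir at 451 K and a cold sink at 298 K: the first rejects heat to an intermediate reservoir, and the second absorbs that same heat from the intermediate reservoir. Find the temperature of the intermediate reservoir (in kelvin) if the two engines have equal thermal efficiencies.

T_m ≈ 367 K

Equal efficiencies require 1 − T_m/T_H = 1 − T_C/T_m, i.e. T_m/T_H = T_C/T_m, so T_m = √(T_H·T_C) = √(451.00 × 298.00) = 367 K.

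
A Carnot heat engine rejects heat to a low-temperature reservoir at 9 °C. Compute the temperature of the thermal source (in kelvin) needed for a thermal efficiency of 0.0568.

T_C = 9 °C → 9 + 273.15 = 282.15 K.
From η = 1 − T_C/T_H, solving for T_H gives T_H = T_C/(1 − η) = 282.15/(1 − 0.0568) = 299 K.

T_H ≈ 299 K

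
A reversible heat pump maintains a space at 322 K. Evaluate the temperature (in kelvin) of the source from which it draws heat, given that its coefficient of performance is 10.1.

COP_HP = T_H/(T_H − T_C) ⇒ T_C = T_H·(COP_HP − 1)/COP_HP = 322.00 × (10.1 − 1)/10.1 = 290 K.

T_C ≈ 290 K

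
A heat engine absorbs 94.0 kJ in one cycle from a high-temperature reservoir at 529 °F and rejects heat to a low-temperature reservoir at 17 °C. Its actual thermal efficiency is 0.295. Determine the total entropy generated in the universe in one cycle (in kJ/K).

ΔS_univ ≈ 0.05726 kJ/K

T_H = 529 °F → (529 − 32) × 5/9 = 276.11 °C = 549.26 K.
T_C = 17 °C → 17 + 273.15 = 290.15 K.
W = η·Q_H = 0.295 × 94.0 = 27.73 kJ, so Q_C = Q_H − W = 66.27 kJ.
Reservoir entropy changes: ΔS_H = −Q_H/T_H = −94.0/549.26 = -0.1711 kJ/K and ΔS_C = +Q_C/T_C = 66.27/290.15 = 0.2284 kJ/K.
ΔS_univ = −Q_H/T_H + Q_C/T_C = 0.05726 kJ/K (> 0, since η = 0.295 < η_Carnot = 0.472).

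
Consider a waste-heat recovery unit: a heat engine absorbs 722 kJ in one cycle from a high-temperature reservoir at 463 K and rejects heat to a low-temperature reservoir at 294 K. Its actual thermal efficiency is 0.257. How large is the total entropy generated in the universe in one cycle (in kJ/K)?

ΔS_univ ≈ 0.265 kJ/K

W = η·Q_H = 0.257 × 722 = 185.6 kJ, so Q_C = Q_H − W = 536.4 kJ.
Reservoir entropy changes: ΔS_H = −Q_H/T_H = −722/463.00 = -1.559 kJ/K and ΔS_C = +Q_C/T_C = 536.4/294.00 = 1.825 kJ/K.
ΔS_univ = −Q_H/T_H + Q_C/T_C = 0.265 kJ/K (> 0, since η = 0.257 < η_Carnot = 0.365).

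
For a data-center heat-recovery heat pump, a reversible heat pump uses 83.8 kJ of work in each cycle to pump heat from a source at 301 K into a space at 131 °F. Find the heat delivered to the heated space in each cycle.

T_H = 131 °F → (131 − 32) × 5/9 = 55.00 °C = 328.15 K.
Reversible heating COP: COP_HP = T_H/(T_H − T_C) = 328.15/27.15 = 12.0866.
Q_H = COP_HP · W = 12.0866 × 83.8 = 1013 kJ.

Q_H ≈ 1013 kJ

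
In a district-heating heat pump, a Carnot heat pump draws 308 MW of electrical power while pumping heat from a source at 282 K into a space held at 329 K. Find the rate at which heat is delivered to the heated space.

The Carnot heat-pump COP is COP_HP = T_H/(T_H − T_C) = 329.00/47.00 = 7.0000.
Q_H = COP_HP · W = 7.0000 × 308 = 2160 MW.

Q̇_H ≈ 2160 MW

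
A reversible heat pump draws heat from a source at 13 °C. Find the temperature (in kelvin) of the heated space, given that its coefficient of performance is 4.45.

T_H ≈ 369 K

T_C = 13 °C → 13 + 273.15 = 286.15 K.
COP_HP = T_H/(T_H − T_C) ⇒ T_H = T_C·COP_HP/(COP_HP − 1) = 286.15 × 4.45/(4.45 − 1) = 369 K.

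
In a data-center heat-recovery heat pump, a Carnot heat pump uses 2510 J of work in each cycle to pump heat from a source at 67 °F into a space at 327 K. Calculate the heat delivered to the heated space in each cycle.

Q_H ≈ 23900 J

T_C = 67 °F → (67 − 32) × 5/9 = 19.44 °C = 292.59 K.
Reversible heating COP: COP_HP = T_H/(T_H − T_C) = 327.00/34.41 = 9.5043.
Q_H = COP_HP · W = 9.5043 × 2510 = 23900 J.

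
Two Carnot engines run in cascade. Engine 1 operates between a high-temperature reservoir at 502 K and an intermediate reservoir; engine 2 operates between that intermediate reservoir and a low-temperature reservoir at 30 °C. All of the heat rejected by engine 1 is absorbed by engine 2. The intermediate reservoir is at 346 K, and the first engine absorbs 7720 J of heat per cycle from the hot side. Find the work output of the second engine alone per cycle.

W₂ ≈ 659 J

T_C = 30 °C → 30 + 273.15 = 303.15 K.
Heat entering the second stage: Q_m = Q_H·(T_m/T_H) = 7720 × 346.00/502.00 = 5320 J.
Second-stage efficiency η₂ = 1 − T_C/T_m = 1 − 303.15/346.00 = 0.1238, so W₂ = η₂·Q_m = 659 J.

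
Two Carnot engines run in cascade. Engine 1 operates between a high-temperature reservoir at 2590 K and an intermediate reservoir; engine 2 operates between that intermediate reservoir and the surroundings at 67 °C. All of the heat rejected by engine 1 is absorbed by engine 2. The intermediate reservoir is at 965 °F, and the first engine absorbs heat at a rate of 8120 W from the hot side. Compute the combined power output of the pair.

T_C = 67 °C → 67 + 273.15 = 340.15 K.
Two reversible stages in series are equivalent to a single Carnot engine between T_H and T_C, so η_total = 1 − T_C/T_H = 1 − 340.15/2590.00 = 0.8687.
W_total = η_total · Q_H = 0.8687 × 8120 = 7050 W.

Ẇ_total ≈ 7050 W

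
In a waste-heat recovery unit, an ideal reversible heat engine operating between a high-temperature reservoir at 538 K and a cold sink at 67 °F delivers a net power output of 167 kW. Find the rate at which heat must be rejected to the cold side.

T_C = 67 °F → (67 − 32) × 5/9 = 19.44 °C = 292.59 K.
Carnot efficiency: η = 1 − T_C/T_H = 1 − 292.59/538.00 = 0.4561.
Since Q_C/Q_H = T_C/T_H and Q_H = W/η, Q_C = W·T_C/(T_H − T_C) = 167 × 292.59/245.41 = 199.1 kW.

Q̇_C ≈ 199.1 kW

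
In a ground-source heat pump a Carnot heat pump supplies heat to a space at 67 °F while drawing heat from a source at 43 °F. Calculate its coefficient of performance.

T_H = 67 °F → (67 − 32) × 5/9 = 19.44 °C = 292.59 K.
T_C = 43 °F → (43 − 32) × 5/9 = 6.11 °C = 279.26 K.
COP_HP = T_H/(T_H − T_C) = 292.59/(292.59 − 279.26) = 21.9.

COP_HP ≈ 21.9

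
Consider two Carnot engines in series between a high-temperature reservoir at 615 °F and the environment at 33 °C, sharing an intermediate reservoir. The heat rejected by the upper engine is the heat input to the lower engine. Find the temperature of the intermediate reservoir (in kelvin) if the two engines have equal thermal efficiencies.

T_m ≈ 428 K

T_H = 615 °F → (615 − 32) × 5/9 = 323.89 °C = 597.04 K.
T_C = 33 °C → 33 + 273.15 = 306.15 K.
Equal efficiencies require 1 − T_m/T_H = 1 − T_C/T_m, i.e. T_m/T_H = T_C/T_m, so T_m = √(T_H·T_C) = √(597.04 × 306.15) = 428 K.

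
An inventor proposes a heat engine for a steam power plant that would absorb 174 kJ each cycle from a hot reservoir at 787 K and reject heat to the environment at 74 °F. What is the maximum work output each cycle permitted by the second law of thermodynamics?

T_C = 74 °F → (74 − 32) × 5/9 = 23.33 °C = 296.48 K.
The upper bound on efficiency is η_max = 1 − T_C/T_H = 1 − 296.48/787.00 = 0.6233.
W_max = η_max · Q_H = 0.6233 × 174 = 108.4 kJ.

W_max ≈ 108.4 kJ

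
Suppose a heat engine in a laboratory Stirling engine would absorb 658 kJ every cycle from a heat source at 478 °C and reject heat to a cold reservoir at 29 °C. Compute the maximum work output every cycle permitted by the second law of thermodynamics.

T_H = 478 °C → 478 + 273.15 = 751.15 K.
T_C = 29 °C → 29 + 273.15 = 302.15 K.
No engine can exceed the Carnot limit: η_max = 1 − T_C/T_H = 1 − 302.15/751.15 = 0.5978.
W_max = η_max · Q_H = 0.5978 × 658 = 393 kJ.

W_max ≈ 393 kJ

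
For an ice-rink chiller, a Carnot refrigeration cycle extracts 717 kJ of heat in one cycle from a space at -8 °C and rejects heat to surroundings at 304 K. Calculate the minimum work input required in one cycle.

T_C = -8 °C → -8 + 273.15 = 265.15 K.
COP_R = T_C/(T_H − T_C) = 265.15/38.85 = 6.8250.
W = Q_C/COP_R = 717/6.8250 = 105 kJ.

W_in ≈ 105 kJ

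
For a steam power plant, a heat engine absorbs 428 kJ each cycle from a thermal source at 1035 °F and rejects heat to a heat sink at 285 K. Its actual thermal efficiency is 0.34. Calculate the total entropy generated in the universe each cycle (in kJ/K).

ΔS_univ ≈ 0.476 kJ/K

T_H = 1035 °F → (1035 − 32) × 5/9 = 557.22 °C = 830.37 K.
W = η·Q_H = 0.34 × 428 = 145.5 kJ, so Q_C = Q_H − W = 282.5 kJ.
Reservoir entropy changes: ΔS_H = −Q_H/T_H = −428/830.37 = -0.5154 kJ/K and ΔS_C = +Q_C/T_C = 282.5/285.00 = 0.9912 kJ/K.
ΔS_univ = −Q_H/T_H + Q_C/T_C = 0.476 kJ/K (> 0, since η = 0.34 < η_Carnot = 0.657).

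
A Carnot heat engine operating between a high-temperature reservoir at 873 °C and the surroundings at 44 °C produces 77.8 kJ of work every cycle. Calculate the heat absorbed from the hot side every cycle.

T_H = 873 °C → 873 + 273.15 = 1146.15 K.
T_C = 44 °C → 44 + 273.15 = 317.15 K.
Since the cycle is reversible, η = 1 − T_C/T_H = 1 − 317.15/1146.15 = 0.7233.
Q_H = W/η = 77.8/0.7233 = 108 kJ.

Q_H ≈ 108 kJ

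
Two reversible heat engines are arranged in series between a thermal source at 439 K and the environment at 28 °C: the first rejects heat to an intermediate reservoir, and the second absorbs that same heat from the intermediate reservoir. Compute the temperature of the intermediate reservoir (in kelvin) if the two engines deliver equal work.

T_m ≈ 370 K

T_C = 28 °C → 28 + 273.15 = 301.15 K.
For reversible stages Q_m = Q_H·(T_m/T_H). Setting W₁ = Q_H(1 − T_m/T_H) equal to W₂ = Q_m(1 − T_C/T_m) = Q_H·(T_m − T_C)/T_H gives T_H − T_m = T_m − T_C, so T_m = (T_H + T_C)/2 = (439.00 + 301.15)/2 = 370 K.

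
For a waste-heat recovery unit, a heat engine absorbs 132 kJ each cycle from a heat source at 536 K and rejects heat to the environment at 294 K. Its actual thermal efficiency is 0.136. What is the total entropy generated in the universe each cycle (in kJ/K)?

W = η·Q_H = 0.136 × 132 = 17.95 kJ, so Q_C = Q_H − W = 114.0 kJ.
The hot reservoir loses entropy Q_H/T_H = 132/536.00 = 0.2463 kJ/K; the cold reservoir gains Q_C/T_C = 114.0/294.00 = 0.3879 kJ/K.
ΔS_univ = −Q_H/T_H + Q_C/T_C = 0.142 kJ/K (> 0, since η = 0.136 < η_Carnot = 0.451).

ΔS_univ ≈ 0.142 kJ/K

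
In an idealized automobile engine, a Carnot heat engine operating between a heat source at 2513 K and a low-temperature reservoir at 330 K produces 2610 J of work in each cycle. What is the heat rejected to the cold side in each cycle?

Q_C ≈ 395 J

η_rev = 1 − T_C/T_H = 1 − 330.00/2513.00 = 0.8687.
Since Q_C/Q_H = T_C/T_H and Q_H = W/η, Q_C = W·T_C/(T_H − T_C) = 2610 × 330.00/2183.00 = 395 J.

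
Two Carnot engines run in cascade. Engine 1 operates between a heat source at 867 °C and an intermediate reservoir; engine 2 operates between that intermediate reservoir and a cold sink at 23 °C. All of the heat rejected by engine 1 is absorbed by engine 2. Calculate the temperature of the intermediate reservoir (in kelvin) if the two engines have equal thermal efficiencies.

T_m ≈ 581 K

T_H = 867 °C → 867 + 273.15 = 1140.15 K.
T_C = 23 °C → 23 + 273.15 = 296.15 K.
Equal efficiencies require 1 − T_m/T_H = 1 − T_C/T_m, i.e. T_m/T_H = T_C/T_m, so T_m = √(T_H·T_C) = √(1140.15 × 296.15) = 581 K.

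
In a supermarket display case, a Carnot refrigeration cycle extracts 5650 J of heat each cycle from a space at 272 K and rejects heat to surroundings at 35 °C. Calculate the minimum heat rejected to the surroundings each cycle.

Q_H ≈ 6401 J

T_H = 35 °C → 35 + 273.15 = 308.15 K.
For a reversible cycle Q_H/Q_C = T_H/T_C, so Q_H = Q_C·T_H/T_C = 5650 × 308.15/272.00 = 6401 J.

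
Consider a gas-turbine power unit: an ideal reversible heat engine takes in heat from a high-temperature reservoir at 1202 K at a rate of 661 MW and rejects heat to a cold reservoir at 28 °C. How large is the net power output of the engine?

T_C = 28 °C → 28 + 273.15 = 301.15 K.
η_rev = 1 − T_C/T_H = 1 − 301.15/1202.00 = 0.7495.
W = η·Q_H = 0.7495 × 661 = 495 MW.

Ẇ ≈ 495 MW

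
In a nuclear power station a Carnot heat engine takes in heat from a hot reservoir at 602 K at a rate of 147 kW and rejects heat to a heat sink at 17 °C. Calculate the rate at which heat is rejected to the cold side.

T_C = 17 °C → 17 + 273.15 = 290.15 K.
For a reversible engine, η = 1 − T_C/T_H = 1 − 290.15/602.00 = 0.5180.
For a reversible cycle Q_C/Q_H = T_C/T_H, so Q_C = 147 × 290.15/602.00 = 70.9 kW.

Q̇_C ≈ 70.9 kW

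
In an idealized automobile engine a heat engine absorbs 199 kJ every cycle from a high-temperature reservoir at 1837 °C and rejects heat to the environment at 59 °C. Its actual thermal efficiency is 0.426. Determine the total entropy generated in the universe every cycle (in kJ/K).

ΔS_univ ≈ 0.250 kJ/K

T_H = 1837 °C → 1837 + 273.15 = 2110.15 K.
T_C = 59 °C → 59 + 273.15 = 332.15 K.
W = η·Q_H = 0.426 × 199 = 84.77 kJ, so Q_C = Q_H − W = 114.2 kJ.
Reservoir entropy changes: ΔS_H = −Q_H/T_H = −199/2110.15 = -0.09431 kJ/K and ΔS_C = +Q_C/T_C = 114.2/332.15 = 0.3439 kJ/K.
ΔS_univ = −Q_H/T_H + Q_C/T_C = 0.250 kJ/K (> 0, since η = 0.426 < η_Carnot = 0.843).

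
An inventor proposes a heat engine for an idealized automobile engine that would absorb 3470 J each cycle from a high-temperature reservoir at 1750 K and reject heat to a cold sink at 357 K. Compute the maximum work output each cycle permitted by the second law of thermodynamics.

By the Carnot theorem, η_max = 1 − T_C/T_H = 1 − 357.00/1750.00 = 0.7960.
W_max = η_max · Q_H = 0.7960 × 3470 = 2760 J.

W_max ≈ 2760 J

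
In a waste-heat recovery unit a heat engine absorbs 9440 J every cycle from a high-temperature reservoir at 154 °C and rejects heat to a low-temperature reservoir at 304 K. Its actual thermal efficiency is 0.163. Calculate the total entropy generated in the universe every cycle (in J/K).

T_H = 154 °C → 154 + 273.15 = 427.15 K.
W = η·Q_H = 0.163 × 9440 = 1539 J, so Q_C = Q_H − W = 7901 J.
The hot reservoir loses entropy Q_H/T_H = 9440/427.15 = 22.10 J/K; the cold reservoir gains Q_C/T_C = 7901/304.00 = 25.99 J/K.
ΔS_univ = −Q_H/T_H + Q_C/T_C = 3.891 J/K (> 0, since η = 0.163 < η_Carnot = 0.288).

ΔS_univ ≈ 3.891 J/K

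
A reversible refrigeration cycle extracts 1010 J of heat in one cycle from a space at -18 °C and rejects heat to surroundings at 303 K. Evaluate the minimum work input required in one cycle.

W_in ≈ 189 J

T_C = -18 °C → -18 + 273.15 = 255.15 K.
For a reversible refrigerator, COP_R = T_C/(T_H − T_C) = 255.15/47.85 = 5.3323.
W = Q_C/COP_R = 1010/5.3323 = 189 J.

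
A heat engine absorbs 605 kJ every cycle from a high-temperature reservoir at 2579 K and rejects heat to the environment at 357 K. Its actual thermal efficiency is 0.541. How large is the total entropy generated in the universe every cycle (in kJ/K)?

ΔS_univ ≈ 0.543 kJ/K

W = η·Q_H = 0.541 × 605 = 327.3 kJ, so Q_C = Q_H − W = 277.7 kJ.
Entropy balance on the reservoirs: −Q_H/T_H = -0.2346 kJ/K, +Q_C/T_C = 0.7779 kJ/K.
ΔS_univ = −Q_H/T_H + Q_C/T_C = 0.543 kJ/K (> 0, since η = 0.541 < η_Carnot = 0.862).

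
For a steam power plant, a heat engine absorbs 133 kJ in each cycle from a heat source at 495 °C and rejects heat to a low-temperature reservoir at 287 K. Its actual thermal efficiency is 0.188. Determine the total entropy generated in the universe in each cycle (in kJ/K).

T_H = 495 °C → 495 + 273.15 = 768.15 K.
W = η·Q_H = 0.188 × 133 = 25.00 kJ, so Q_C = Q_H − W = 108.0 kJ.
The hot reservoir loses entropy Q_H/T_H = 133/768.15 = 0.1731 kJ/K; the cold reservoir gains Q_C/T_C = 108.0/287.00 = 0.3763 kJ/K.
ΔS_univ = −Q_H/T_H + Q_C/T_C = 0.2031 kJ/K (> 0, since η = 0.188 < η_Carnot = 0.626).

ΔS_univ ≈ 0.2031 kJ/K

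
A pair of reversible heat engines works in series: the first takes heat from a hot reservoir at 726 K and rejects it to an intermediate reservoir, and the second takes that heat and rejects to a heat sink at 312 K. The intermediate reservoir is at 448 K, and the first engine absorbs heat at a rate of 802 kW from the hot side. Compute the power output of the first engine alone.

Ẇ₁ ≈ 307 kW

First-stage efficiency η₁ = 1 − T_m/T_H = 1 − 448.00/726.00 = 0.3829.
W₁ = η₁·Q_H = 0.3829 × 802 = 307 kW.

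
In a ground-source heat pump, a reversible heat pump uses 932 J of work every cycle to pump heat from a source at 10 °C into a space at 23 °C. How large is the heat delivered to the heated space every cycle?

Q_H ≈ 21200 J

T_H = 23 °C → 23 + 273.15 = 296.15 K.
T_C = 10 °C → 10 + 273.15 = 283.15 K.
COP_HP = T_H/(T_H − T_C) = 296.15/13.00 = 22.7808.
Q_H = COP_HP · W = 22.7808 × 932 = 21200 J.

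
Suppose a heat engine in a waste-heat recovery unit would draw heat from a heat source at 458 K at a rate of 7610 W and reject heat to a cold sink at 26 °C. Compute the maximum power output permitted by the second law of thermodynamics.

Ẇ_max ≈ 2640 W

T_C = 26 °C → 26 + 273.15 = 299.15 K.
The second-law ceiling is the Carnot efficiency, η_max = 1 − T_C/T_H = 1 − 299.15/458.00 = 0.3468.
W_max = η_max · Q_H = 0.3468 × 7610 = 2640 W.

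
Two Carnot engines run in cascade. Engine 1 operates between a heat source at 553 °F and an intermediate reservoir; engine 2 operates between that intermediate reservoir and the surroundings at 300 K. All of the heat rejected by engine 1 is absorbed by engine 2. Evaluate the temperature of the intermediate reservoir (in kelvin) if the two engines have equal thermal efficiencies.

T_m ≈ 411 K

T_H = 553 °F → (553 − 32) × 5/9 = 289.44 °C = 562.59 K.
Equal efficiencies require 1 − T_m/T_H = 1 − T_C/T_m, i.e. T_m/T_H = T_C/T_m, so T_m = √(T_H·T_C) = √(562.59 × 300.00) = 411 K.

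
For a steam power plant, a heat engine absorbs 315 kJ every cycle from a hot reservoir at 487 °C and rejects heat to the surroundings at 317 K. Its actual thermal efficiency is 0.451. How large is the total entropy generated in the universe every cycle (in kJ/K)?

T_H = 487 °C → 487 + 273.15 = 760.15 K.
W = η·Q_H = 0.451 × 315 = 142.1 kJ, so Q_C = Q_H − W = 172.9 kJ.
The hot reservoir loses entropy Q_H/T_H = 315/760.15 = 0.4144 kJ/K; the cold reservoir gains Q_C/T_C = 172.9/317.00 = 0.5455 kJ/K.
ΔS_univ = −Q_H/T_H + Q_C/T_C = 0.1311 kJ/K (> 0, since η = 0.451 < η_Carnot = 0.583).

ΔS_univ ≈ 0.1311 kJ/K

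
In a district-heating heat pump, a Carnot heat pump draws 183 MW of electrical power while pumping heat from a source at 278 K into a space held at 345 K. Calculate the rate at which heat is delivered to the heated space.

The Carnot heat-pump COP is COP_HP = T_H/(T_H − T_C) = 345.00/67.00 = 5.1493.
Q_H = COP_HP · W = 5.1493 × 183 = 942.3 MW.

Q̇_H ≈ 942.3 MW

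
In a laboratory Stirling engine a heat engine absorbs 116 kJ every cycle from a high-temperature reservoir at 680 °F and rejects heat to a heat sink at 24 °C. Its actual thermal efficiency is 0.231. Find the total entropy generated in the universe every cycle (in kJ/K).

ΔS_univ ≈ 0.117 kJ/K

T_H = 680 °F → (680 − 32) × 5/9 = 360.00 °C = 633.15 K.
T_C = 24 °C → 24 + 273.15 = 297.15 K.
W = η·Q_H = 0.231 × 116 = 26.80 kJ, so Q_C = Q_H − W = 89.20 kJ.
Reservoir entropy changes: ΔS_H = −Q_H/T_H = −116/633.15 = -0.1832 kJ/K and ΔS_C = +Q_C/T_C = 89.20/297.15 = 0.3002 kJ/K.
ΔS_univ = −Q_H/T_H + Q_C/T_C = 0.117 kJ/K (> 0, since η = 0.231 < η_Carnot = 0.531).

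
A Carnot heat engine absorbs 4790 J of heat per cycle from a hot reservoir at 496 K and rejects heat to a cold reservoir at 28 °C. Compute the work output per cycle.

W ≈ 1882 J

T_C = 28 °C → 28 + 273.15 = 301.15 K.
For a reversible engine, η = 1 − T_C/T_H = 1 − 301.15/496.00 = 0.3928.
W = η·Q_H = 0.3928 × 4790 = 1882 J.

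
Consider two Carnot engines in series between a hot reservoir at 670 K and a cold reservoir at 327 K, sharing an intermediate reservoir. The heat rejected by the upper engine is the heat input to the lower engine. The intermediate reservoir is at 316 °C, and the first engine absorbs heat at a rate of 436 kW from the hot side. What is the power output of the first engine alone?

Ẇ₁ ≈ 52.6 kW

T_m = 316 °C → 316 + 273.15 = 589.15 K.
First-stage efficiency η₁ = 1 − T_m/T_H = 1 − 589.15/670.00 = 0.1207.
W₁ = η₁·Q_H = 0.1207 × 436 = 52.6 kW.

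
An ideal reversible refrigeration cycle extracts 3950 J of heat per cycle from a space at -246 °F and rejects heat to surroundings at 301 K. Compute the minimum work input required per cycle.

T_C = -246 °F → (-246 − 32) × 5/9 = -154.44 °C = 118.71 K.
Carnot COP: COP_R = T_C/(T_H − T_C) = 118.71/182.29 = 0.6512.
W = Q_C/COP_R = 3950/0.6512 = 6070 J.

W_in ≈ 6070 J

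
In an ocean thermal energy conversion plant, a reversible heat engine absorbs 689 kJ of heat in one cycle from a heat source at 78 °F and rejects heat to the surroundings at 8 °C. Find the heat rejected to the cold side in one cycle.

Q_C ≈ 648.5 kJ

T_H = 78 °F → (78 − 32) × 5/9 = 25.56 °C = 298.71 K.
T_C = 8 °C → 8 + 273.15 = 281.15 K.
The Carnot efficiency is η = 1 − T_C/T_H = 1 − 281.15/298.71 = 0.0588.
For a reversible cycle Q_C/Q_H = T_C/T_H, so Q_C = 689 × 281.15/298.71 = 648.5 kJ.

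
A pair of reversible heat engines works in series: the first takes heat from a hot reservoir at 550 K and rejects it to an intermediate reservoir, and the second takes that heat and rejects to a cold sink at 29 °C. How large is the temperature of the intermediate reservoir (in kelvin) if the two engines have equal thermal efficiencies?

T_C = 29 °C → 29 + 273.15 = 302.15 K.
Equal efficiencies require 1 − T_m/T_H = 1 − T_C/T_m, i.e. T_m/T_H = T_C/T_m, so T_m = √(T_H·T_C) = √(550.00 × 302.15) = 408 K.

T_m ≈ 408 K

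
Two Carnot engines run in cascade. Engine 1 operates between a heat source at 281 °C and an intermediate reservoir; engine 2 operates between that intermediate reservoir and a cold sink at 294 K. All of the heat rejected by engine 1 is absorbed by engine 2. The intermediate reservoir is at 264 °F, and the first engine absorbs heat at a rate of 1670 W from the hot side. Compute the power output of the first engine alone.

Ẇ₁ ≈ 458 W

T_H = 281 °C → 281 + 273.15 = 554.15 K.
T_m = 264 °F → (264 − 32) × 5/9 = 128.89 °C = 402.04 K.
First-stage efficiency η₁ = 1 − T_m/T_H = 1 − 402.04/554.15 = 0.2745.
W₁ = η₁·Q_H = 0.2745 × 1670 = 458 W.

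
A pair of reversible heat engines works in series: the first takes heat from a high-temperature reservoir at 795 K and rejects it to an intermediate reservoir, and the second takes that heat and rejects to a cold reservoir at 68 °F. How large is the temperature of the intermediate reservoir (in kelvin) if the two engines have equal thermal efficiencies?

T_C = 68 °F → (68 − 32) × 5/9 = 20.00 °C = 293.15 K.
Equal efficiencies require 1 − T_m/T_H = 1 − T_C/T_m, i.e. T_m/T_H = T_C/T_m, so T_m = √(T_H·T_C) = √(795.00 × 293.15) = 482.8 K.

T_m ≈ 482.8 K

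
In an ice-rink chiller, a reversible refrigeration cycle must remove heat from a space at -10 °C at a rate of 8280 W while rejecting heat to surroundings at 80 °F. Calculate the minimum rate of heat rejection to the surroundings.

T_H = 80 °F → (80 − 32) × 5/9 = 26.67 °C = 299.82 K.
T_C = -10 °C → -10 + 273.15 = 263.15 K.
For a reversible cycle Q_H/Q_C = T_H/T_C, so Q_H = Q_C·T_H/T_C = 8280 × 299.82/263.15 = 9434 W.

Q̇_H ≈ 9434 W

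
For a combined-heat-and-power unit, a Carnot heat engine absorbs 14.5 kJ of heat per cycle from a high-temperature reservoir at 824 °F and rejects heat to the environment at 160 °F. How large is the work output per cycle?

T_H = 824 °F → (824 − 32) × 5/9 = 440.00 °C = 713.15 K.
T_C = 160 °F → (160 − 32) × 5/9 = 71.11 °C = 344.26 K.
For a reversible engine, η = 1 − T_C/T_H = 1 − 344.26/713.15 = 0.5173.
W = η·Q_H = 0.5173 × 14.5 = 7.500 kJ.

W ≈ 7.500 kJ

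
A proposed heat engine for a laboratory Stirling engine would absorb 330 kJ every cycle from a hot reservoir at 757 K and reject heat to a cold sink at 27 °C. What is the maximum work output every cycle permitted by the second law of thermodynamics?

T_C = 27 °C → 27 + 273.15 = 300.15 K.
No engine can exceed the Carnot limit: η_max = 1 − T_C/T_H = 1 − 300.15/757.00 = 0.6035.
W_max = η_max · Q_H = 0.6035 × 330 = 199.2 kJ.

W_max ≈ 199.2 kJ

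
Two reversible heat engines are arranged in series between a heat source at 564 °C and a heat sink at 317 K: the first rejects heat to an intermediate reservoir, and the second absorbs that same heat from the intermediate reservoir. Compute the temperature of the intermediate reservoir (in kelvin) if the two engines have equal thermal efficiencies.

T_m ≈ 515.1 K

T_H = 564 °C → 564 + 273.15 = 837.15 K.
Equal efficiencies require 1 − T_m/T_H = 1 − T_C/T_m, i.e. T_m/T_H = T_C/T_m, so T_m = √(T_H·T_C) = √(837.15 × 317.00) = 515.1 K.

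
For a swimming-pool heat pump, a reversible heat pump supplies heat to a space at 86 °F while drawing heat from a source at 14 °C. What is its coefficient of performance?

COP_HP ≈ 18.9

T_H = 86 °F → (86 − 32) × 5/9 = 30.00 °C = 303.15 K.
T_C = 14 °C → 14 + 273.15 = 287.15 K.
Reversible heating COP: COP_HP = T_H/(T_H − T_C) = 303.15/(303.15 − 287.15) = 18.9.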